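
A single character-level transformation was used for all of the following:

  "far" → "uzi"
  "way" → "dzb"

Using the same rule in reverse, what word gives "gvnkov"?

temple

Each pair mirrors across the alphabet (f↔u, a↔z, r↔i): positions sum to 25. This is the alphabet-reversal cipher (Atbash): a becomes z, b becomes y, etc.
Reversing it on gvnkov: g↔t, v↔e, n↔m, k↔p, o↔l, v↔e.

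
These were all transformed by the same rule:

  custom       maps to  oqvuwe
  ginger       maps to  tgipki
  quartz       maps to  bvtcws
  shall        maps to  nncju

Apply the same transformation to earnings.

uipkptcg

The word is reversed, then every letter is shifted forward by 2.
Applying it to earnings: reverse → sgninrae; then shift: s+2=u, g+2=i, n+2=p, i+2=k, n+2=p, r+2=t, a+2=c, e+2=g.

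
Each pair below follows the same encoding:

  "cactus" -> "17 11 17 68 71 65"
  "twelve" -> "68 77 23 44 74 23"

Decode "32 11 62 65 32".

The formula is n = 3×(alphabet index, a=1) + 8.
Undoing it on 32 11 62 65 32: 32→(32−8)÷3=8=h, 11→(11−8)÷3=1=a, 62→(62−8)÷3=18=r, 65→(65−8)÷3=19=s, 32→(32−8)÷3=8=h.

harsh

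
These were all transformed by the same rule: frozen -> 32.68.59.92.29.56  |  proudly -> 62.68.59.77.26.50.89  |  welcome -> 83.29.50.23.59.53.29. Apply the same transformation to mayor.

53.17.89.59.68

f(#6)→32 and r(#18)→68: differences scale by 3, so n = 3·pos + 14. The formula is n = 3×(alphabet index, a=1) + 14.
On mayor: m=13→53, a=1→17, y=25→89, o=15→59, r=18→68.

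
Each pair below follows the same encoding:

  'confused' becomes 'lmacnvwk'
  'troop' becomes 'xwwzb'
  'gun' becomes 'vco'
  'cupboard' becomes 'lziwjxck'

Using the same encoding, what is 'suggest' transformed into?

The output letters match the input read backwards, each shifted +8: confused reversed is desufnoc. The word is reversed, then every letter is shifted forward by 8.
Applying it to suggest: reverse → tseggus; then shift: t+8=b, s+8=a, e+8=m, g+8=o, g+8=o, u+8=c, s+8=a.

bamooca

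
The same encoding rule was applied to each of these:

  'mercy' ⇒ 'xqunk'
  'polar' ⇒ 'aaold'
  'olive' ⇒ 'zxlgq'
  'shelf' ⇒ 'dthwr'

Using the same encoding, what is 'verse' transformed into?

gqudq

Shifts by position in mercy: pos 0: m→x (+11), pos 1: e→q (+12), pos 2: r→u (+3), pos 3: c→n (+11), pos 4: y→k (+12) — repeating every 3. The shifts repeat in a cycle of length 3: positions 0,1,… shift by +11, +12, +3, then the pattern repeats.
On verse: v+11=g, e+12=q, r+3=u, s+11=d, e+12=q.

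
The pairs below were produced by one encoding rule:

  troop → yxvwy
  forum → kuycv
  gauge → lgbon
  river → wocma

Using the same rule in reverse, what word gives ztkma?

In troop: t→y is +5, r→x is +6, o→v is +7, o→w is +8 — the shift increases by 1 each position. Letter i (0-indexed) is shifted by i+5, so successive shifts are 5, 6, 7, ….
Decoding ztkma: z−5=u, t−6=n, k−7=d, m−8=e, a−9=r.

under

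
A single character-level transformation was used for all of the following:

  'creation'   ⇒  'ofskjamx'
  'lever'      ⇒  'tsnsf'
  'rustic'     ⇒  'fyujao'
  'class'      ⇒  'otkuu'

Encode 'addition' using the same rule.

This is an affine cipher: with a=0,…,z=25, each position x becomes (15x+10) mod 26.
Applying it to addition: a(0)→15·0+10≡10=k; d(3)→15·3+10≡3=d; d(3)→15·3+10≡3=d; i(8)→15·8+10≡0=a; t(19)→15·19+10≡9=j; i(8)→15·8+10≡0=a; o(14)→15·14+10≡12=m; n(13)→15·13+10≡23=x (all mod 26).

kddajamx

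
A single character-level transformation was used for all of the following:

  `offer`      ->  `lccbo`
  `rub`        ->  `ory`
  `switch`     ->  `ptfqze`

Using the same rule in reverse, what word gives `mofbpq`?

priest

Compare letters: o→l is +23, f→c is +23, f→c is +23 — a constant shift. It's a constant shift of +23 (ROT23).
Decoding mofbpq: m−23=p, o−23=r, f−23=i, b−23=e, p−23=s, q−23=t.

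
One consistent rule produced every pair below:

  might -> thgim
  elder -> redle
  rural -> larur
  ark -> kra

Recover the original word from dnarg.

grand

The output letters match the input read backwards: might reversed is thgim. It's just the letters in reverse order.
Reversing it on dnarg: then reverse → grand.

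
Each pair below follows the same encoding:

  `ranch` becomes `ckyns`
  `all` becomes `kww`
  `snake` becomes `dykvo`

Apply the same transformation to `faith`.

The shift depends on letter class: consonant r→c is +11, but vowel a→k is +10. Two shifts are in play — +10 for a/e/i/o/u, +11 for every other letter.
Applying it to faith: f(cons)+11=q, a(vowel)+10=k, i(vowel)+10=s, t(cons)+11=e, h(cons)+11=s.

qkses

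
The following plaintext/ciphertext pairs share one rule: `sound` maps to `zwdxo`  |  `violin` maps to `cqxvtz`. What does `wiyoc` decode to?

paper

In sound: s→z is +7, o→w is +8, u→d is +9, n→x is +10 — the shift increases by 1 each position. The shift increases by 1 at each position, starting from +7: 7, 8, 9, ….
Decoding wiyoc: w−7=p, i−8=a, y−9=p, o−10=e, c−11=r.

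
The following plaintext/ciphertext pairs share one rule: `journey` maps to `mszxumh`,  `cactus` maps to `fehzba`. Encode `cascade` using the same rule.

In journey: j→m is +3, o→s is +4, u→z is +5, r→x is +6 — the shift increases by 1 each position. Letter i (0-indexed) is shifted by i+3, so successive shifts are 3, 4, 5, ….
Applying it to cascade: c+3=f, a+4=e, s+5=x, c+6=i, a+7=h, d+8=l, e+9=n.

fexihln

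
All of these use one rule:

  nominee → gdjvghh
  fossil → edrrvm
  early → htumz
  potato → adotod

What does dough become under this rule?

kdlby

Each letter's alphabet position (a=0..z=25) is mapped through 23·x+19 mod 26 — an affine cipher.
Applying it to dough: d(3)→23·3+19≡10=k; o(14)→23·14+19≡3=d; u(20)→23·20+19≡11=l; g(6)→23·6+19≡1=b; h(7)→23·7+19≡24=y (all mod 26).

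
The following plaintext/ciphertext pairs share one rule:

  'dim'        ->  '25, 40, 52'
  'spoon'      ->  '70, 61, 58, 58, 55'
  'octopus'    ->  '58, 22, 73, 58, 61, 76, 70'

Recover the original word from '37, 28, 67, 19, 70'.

herbs

d(#4)→25 and i(#9)→40: differences scale by 3, so n = 3·pos + 13. Each letter becomes 3×(its alphabet position, a=1..z=26) + 13.
Decoding 37, 28, 67, 19, 70: 37→(37−13)÷3=8=h, 28→(28−13)÷3=5=e, 67→(67−13)÷3=18=r, 19→(19−13)÷3=2=b, 70→(70−13)÷3=19=s.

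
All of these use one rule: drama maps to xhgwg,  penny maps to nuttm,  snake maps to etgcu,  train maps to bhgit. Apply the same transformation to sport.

Treating letters as 0–25, the rule is x ↦ 23x + 6 (mod 26).
For sport: s(18)→23·18+6≡4=e; p(15)→23·15+6≡13=n; o(14)→23·14+6≡16=q; r(17)→23·17+6≡7=h; t(19)→23·19+6≡1=b (all mod 26).

enqhb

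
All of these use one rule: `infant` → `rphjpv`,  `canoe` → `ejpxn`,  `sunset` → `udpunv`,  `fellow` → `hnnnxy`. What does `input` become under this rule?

Vowels shift forward by 9 and consonants shift forward by 2.
For input: i(vowel)+9=r, n(cons)+2=p, p(cons)+2=r, u(vowel)+9=d, t(cons)+2=v.

rprdv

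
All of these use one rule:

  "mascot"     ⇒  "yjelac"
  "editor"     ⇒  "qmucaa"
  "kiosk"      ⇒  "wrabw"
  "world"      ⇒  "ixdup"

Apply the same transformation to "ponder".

bxzmqa

Shifts by position in mascot: pos 0: m→y (+12), pos 1: a→j (+9), pos 2: s→e (+12), pos 3: c→l (+9) — repeating every 2. The shifts repeat in a cycle of length 2: positions 0,1,… shift by +12, +9, then the pattern repeats.
Applying it to ponder: p+12=b, o+9=x, n+12=z, d+9=m, e+12=q, r+9=a.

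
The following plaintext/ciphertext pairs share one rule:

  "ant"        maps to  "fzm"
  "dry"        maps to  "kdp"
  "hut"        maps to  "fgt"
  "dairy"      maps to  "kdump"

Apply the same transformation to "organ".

The output letters match the input read backwards, each shifted +12: ant reversed is tna. Read the word backwards and shift each letter +12.
For organ: reverse → nagro; then shift: n+12=z, a+12=m, g+12=s, r+12=d, o+12=a.

zmsda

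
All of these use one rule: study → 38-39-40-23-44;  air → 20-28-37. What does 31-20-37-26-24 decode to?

large

Letters become their 1-based position plus 19 (so a→20, b→21, …).
Reversing it on 31-20-37-26-24: 31→(31−19)÷1=12=l, 20→(20−19)÷1=1=a, 37→(37−19)÷1=18=r, 26→(26−19)÷1=7=g, 24→(24−19)÷1=5=e.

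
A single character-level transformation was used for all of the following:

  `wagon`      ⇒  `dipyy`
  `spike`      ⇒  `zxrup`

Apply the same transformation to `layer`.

Letter i (0-indexed) is shifted by i+7, so successive shifts are 7, 8, 9, ….
Applying it to layer: l+7=s, a+8=i, y+9=h, e+10=o, r+11=c.

sihoc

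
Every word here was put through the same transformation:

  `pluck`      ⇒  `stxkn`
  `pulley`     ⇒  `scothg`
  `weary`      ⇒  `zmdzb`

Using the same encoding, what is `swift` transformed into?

Shifts by position in pluck: pos 0: p→s (+3), pos 1: l→t (+8), pos 2: u→x (+3), pos 3: c→k (+8) — repeating every 2. It's a Vigenère-style cipher with numeric key [3,8]: position i shifts by key[i mod 2].
On swift: s+3=v, w+8=e, i+3=l, f+8=n, t+3=w.

velnw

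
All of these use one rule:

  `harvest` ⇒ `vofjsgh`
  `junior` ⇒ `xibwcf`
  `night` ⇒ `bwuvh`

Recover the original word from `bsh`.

net

This is a Caesar cipher with shift 14.
Decoding bsh: b−14=n, s−14=e, h−14=t.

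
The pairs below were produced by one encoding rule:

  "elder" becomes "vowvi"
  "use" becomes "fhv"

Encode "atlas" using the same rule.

zgozh

Each pair mirrors across the alphabet (e↔v, l↔o, d↔w): positions sum to 25. Each letter is replaced by its mirror in the alphabet: a↔z, b↔y, c↔x, and so on (the Atbash cipher).
Applying it to atlas: a↔z, t↔g, l↔o, a↔z, s↔h.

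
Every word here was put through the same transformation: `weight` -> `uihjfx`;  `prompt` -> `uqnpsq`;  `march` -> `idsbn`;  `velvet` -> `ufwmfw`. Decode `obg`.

Read the word backwards and shift each letter +1.
Decoding obg: shift back: o−1=n, b−1=a, g−1=f → naf; then reverse → fan.

fan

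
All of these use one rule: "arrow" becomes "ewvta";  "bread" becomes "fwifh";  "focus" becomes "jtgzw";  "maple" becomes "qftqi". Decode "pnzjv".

liver

Shifts by position in arrow: pos 0: a→e (+4), pos 1: r→w (+5), pos 2: r→v (+4), pos 3: o→t (+5) — repeating every 2. A repeating key of period 2 is used — shifts +4, +5 over and over.
Decoding pnzjv: p−4=l, n−5=i, z−4=v, j−5=e, v−4=r.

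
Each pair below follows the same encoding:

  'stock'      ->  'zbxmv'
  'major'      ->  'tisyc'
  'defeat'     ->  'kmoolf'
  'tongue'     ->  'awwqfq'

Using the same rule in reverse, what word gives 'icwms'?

bunch

The shift increases by 1 at each position, starting from +7: 7, 8, 9, ….
Undoing it on icwms: i−7=b, c−8=u, w−9=n, m−10=c, s−11=h.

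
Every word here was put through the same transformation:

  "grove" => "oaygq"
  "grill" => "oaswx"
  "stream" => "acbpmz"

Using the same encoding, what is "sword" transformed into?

Letter i (0-indexed) is shifted by i+8, so successive shifts are 8, 9, 10, ….
Applying it to sword: s+8=a, w+9=f, o+10=y, r+11=c, d+12=p.

afycp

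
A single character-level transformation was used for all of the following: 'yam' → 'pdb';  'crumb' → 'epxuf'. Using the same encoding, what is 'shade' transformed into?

The output letters match the input read backwards, each shifted +3: yam reversed is may. Two steps: reverse the string, then apply a Caesar shift of +3.
On shade: reverse → edahs; then shift: e+3=h, d+3=g, a+3=d, h+3=k, s+3=v.

hgdkv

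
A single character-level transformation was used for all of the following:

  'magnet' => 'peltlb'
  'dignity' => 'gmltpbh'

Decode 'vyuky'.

In magnet: m→p is +3, a→e is +4, g→l is +5, n→t is +6 — the shift increases by 1 each position. Each letter shifts forward by (position + 3), i.e. 3, 4, 5, … — the shift grows by one for each successive letter.
Undoing it on vyuky: v−3=s, y−4=u, u−5=p, k−6=e, y−7=r.

super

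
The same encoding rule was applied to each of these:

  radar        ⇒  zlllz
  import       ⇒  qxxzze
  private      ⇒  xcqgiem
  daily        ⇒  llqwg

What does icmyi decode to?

arena

It's a Vigenère-style cipher with numeric key [8,11]: position i shifts by key[i mod 2].
Undoing it on icmyi: i−8=a, c−11=r, m−8=e, y−11=n, i−8=a.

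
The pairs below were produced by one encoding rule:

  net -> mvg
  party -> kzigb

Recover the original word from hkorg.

Each pair mirrors across the alphabet (n↔m, e↔v, t↔g): positions sum to 25. Letters are reflected about the middle of the alphabet (position → 25−position): Atbash.
Reversing it on hkorg: h↔s, k↔p, o↔l, r↔i, g↔t.

split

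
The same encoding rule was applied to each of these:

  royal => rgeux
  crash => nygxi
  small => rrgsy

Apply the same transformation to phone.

ktunv

The output letters match the input read backwards, each shifted +6: royal reversed is layor. The word is reversed, then every letter is shifted forward by 6.
Applying it to phone: reverse → enohp; then shift: e+6=k, n+6=t, o+6=u, h+6=n, p+6=v.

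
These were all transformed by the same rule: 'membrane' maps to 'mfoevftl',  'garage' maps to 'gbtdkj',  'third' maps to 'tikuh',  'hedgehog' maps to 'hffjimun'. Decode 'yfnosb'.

In membrane: m→m is +0, e→f is +1, m→o is +2, b→e is +3 — the shift increases by 1 each position. The shift increases by 1 at each position, starting from +0: 0, 1, 2, ….
Decoding yfnosb: y−0=y, f−1=e, n−2=l, o−3=l, s−4=o, b−5=w.

yellow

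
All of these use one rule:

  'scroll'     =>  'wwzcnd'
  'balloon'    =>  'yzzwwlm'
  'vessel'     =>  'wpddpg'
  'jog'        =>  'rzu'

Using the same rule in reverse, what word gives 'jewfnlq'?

faculty

The output letters match the input read backwards, each shifted +11: scroll reversed is llorcs. The word is reversed, then every letter is shifted forward by 11.
Reversing it on jewfnlq: shift back: j−11=y, e−11=t, w−11=l, f−11=u, n−11=c, l−11=a, q−11=f → ytlucaf; then reverse → faculty.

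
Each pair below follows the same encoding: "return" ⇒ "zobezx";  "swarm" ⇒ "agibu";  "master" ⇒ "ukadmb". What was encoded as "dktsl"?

Shifts by position in return: pos 0: r→z (+8), pos 1: e→o (+10), pos 2: t→b (+8), pos 3: u→e (+10) — repeating every 2. It's a Vigenère-style cipher with numeric key [8,10]: position i shifts by key[i mod 2].
Undoing it on dktsl: d−8=v, k−10=a, t−8=l, s−10=i, l−8=d.

valid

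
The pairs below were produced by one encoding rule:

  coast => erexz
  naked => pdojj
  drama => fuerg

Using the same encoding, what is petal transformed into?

rhxfr

In coast: c→e is +2, o→r is +3, a→e is +4, s→x is +5 — the shift increases by 1 each position. Each letter shifts forward by (position + 2), i.e. 2, 3, 4, … — the shift grows by one for each successive letter.
For petal: p+2=r, e+3=h, t+4=x, a+5=f, l+6=r.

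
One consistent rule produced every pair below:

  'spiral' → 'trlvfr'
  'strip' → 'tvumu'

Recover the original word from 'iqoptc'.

hollow

The shift increases by 1 at each position, starting from +1: 1, 2, 3, ….
Decoding iqoptc: i−1=h, q−2=o, o−3=l, p−4=l, t−5=o, c−6=w.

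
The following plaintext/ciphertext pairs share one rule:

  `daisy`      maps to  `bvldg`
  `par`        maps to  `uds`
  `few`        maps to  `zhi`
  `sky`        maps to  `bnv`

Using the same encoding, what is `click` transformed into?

nflof

The output letters match the input read backwards, each shifted +3: daisy reversed is ysiad. The word is reversed, then every letter is shifted forward by 3.
On click: reverse → kcilc; then shift: k+3=n, c+3=f, i+3=l, l+3=o, c+3=f.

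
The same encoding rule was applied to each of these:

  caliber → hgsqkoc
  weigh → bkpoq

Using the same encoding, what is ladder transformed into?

Each letter shifts forward by (position + 5), i.e. 5, 6, 7, … — the shift grows by one for each successive letter.
Applying it to ladder: l+5=q, a+6=g, d+7=k, d+8=l, e+9=n, r+10=b.

qgklnb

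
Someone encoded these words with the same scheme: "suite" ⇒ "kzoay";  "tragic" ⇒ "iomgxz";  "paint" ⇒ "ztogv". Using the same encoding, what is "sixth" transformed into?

The output letters match the input read backwards, each shifted +6: suite reversed is etius. The word is reversed, then every letter is shifted forward by 6.
On sixth: reverse → htxis; then shift: h+6=n, t+6=z, x+6=d, i+6=o, s+6=y.

nzdoy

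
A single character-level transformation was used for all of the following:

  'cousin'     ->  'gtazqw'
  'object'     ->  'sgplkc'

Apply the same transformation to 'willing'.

anrsqwq

Each letter shifts forward by (position + 4), i.e. 4, 5, 6, … — the shift grows by one for each successive letter.
On willing: w+4=a, i+5=n, l+6=r, l+7=s, i+8=q, n+9=w, g+10=q.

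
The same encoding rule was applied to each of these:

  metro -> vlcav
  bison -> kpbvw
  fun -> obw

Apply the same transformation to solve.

bvuel

Two shifts are in play — +7 for a/e/i/o/u, +9 for every other letter.
Applying it to solve: s(cons)+9=b, o(vowel)+7=v, l(cons)+9=u, v(cons)+9=e, e(vowel)+7=l.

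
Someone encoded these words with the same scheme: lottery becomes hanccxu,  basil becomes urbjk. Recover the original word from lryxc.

topic

The output letters match the input read backwards, each shifted +9: lottery reversed is yrettol. Two steps: reverse the string, then apply a Caesar shift of +9.
Decoding lryxc: shift back: l−9=c, r−9=i, y−9=p, x−9=o, c−9=t → cipot; then reverse → topic.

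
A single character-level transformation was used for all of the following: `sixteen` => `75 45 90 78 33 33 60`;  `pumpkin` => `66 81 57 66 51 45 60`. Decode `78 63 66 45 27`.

s(#19)→75 and i(#9)→45: differences scale by 3, so n = 3·pos + 18. With a=1..z=26, the number is 3·pos + 18.
Undoing it on 78 63 66 45 27: 78→(78−18)÷3=20=t, 63→(63−18)÷3=15=o, 66→(66−18)÷3=16=p, 45→(45−18)÷3=9=i, 27→(27−18)÷3=3=c.

topic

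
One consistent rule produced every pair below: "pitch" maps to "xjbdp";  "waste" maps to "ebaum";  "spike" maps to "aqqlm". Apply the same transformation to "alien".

imqfv

Shifts by position in pitch: pos 0: p→x (+8), pos 1: i→j (+1), pos 2: t→b (+8), pos 3: c→d (+1) — repeating every 2. A repeating key of period 2 is used — shifts +8, +1 over and over.
Applying it to alien: a+8=i, l+1=m, i+8=q, e+1=f, n+8=v.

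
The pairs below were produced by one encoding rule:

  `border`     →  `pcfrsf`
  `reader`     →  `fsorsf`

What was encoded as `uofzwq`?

Compare letters: b→p is +14, o→c is +14, r→f is +14 — a constant shift. It's a constant shift of +14 (ROT14).
Undoing it on uofzwq: u−14=g, o−14=a, f−14=r, z−14=l, w−14=i, q−14=c.

garlic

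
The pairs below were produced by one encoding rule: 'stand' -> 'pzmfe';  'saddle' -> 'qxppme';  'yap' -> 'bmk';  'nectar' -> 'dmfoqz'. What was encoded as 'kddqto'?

Read the word backwards and shift each letter +12.
Reversing it on kddqto: shift back: k−12=y, d−12=r, d−12=r, q−12=e, t−12=h, o−12=c → yrrehc; then reverse → cherry.

cherry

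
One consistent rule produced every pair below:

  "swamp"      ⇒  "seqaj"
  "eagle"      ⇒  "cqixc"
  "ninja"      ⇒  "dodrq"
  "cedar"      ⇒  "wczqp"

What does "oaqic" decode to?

This is an affine cipher: with a=0,…,z=25, each position x becomes (3x+16) mod 26.
Decoding oaqic: o(14)→9·(14−16)≡8=i; a(0)→9·(0−16)≡12=m; q(16)→9·(16−16)≡0=a; i(8)→9·(8−16)≡6=g; c(2)→9·(2−16)≡4=e (all mod 26).

image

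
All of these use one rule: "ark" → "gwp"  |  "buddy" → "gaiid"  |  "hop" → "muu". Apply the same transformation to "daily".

igoqd

The shift depends on letter class: consonant r→w is +5, but vowel a→g is +6. Vowels shift forward by 6 and consonants shift forward by 5.
On daily: d(cons)+5=i, a(vowel)+6=g, i(vowel)+6=o, l(cons)+5=q, y(cons)+5=d.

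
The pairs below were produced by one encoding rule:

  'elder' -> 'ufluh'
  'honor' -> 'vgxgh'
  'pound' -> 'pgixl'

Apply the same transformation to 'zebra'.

buthk

e(4)→u(20) and l(11)→f(5) fit y≡9x+10 (mod 26); the inverse of 9 mod 26 is 3. Each letter's alphabet position (a=0..z=25) is mapped through 9·x+10 mod 26 — an affine cipher.
On zebra: z(25)→9·25+10≡1=b; e(4)→9·4+10≡20=u; b(1)→9·1+10≡19=t; r(17)→9·17+10≡7=h; a(0)→9·0+10≡10=k (all mod 26).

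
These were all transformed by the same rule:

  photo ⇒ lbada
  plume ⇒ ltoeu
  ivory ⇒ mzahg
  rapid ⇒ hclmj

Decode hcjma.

p(15)→l(11) and h(7)→b(1) fit y≡11x+2 (mod 26); the inverse of 11 mod 26 is 19. Each letter's alphabet position (a=0..z=25) is mapped through 11·x+2 mod 26 — an affine cipher.
Decoding hcjma: h(7)→19·(7−2)≡17=r; c(2)→19·(2−2)≡0=a; j(9)→19·(9−2)≡3=d; m(12)→19·(12−2)≡8=i; a(0)→19·(0−2)≡14=o (all mod 26).

radio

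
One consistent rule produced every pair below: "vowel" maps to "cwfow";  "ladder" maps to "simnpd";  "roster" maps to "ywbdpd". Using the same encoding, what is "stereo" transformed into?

zbnbpa

Letter i (0-indexed) is shifted by i+7, so successive shifts are 7, 8, 9, ….
On stereo: s+7=z, t+8=b, e+9=n, r+10=b, e+11=p, o+12=a.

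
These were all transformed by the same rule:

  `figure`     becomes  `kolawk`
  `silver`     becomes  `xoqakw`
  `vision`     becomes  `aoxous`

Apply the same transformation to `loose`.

quuxk

The shift depends on letter class: consonant f→k is +5, but vowel i→o is +6. Vowels shift forward by 6 and consonants shift forward by 5.
On loose: l(cons)+5=q, o(vowel)+6=u, o(vowel)+6=u, s(cons)+5=x, e(vowel)+6=k.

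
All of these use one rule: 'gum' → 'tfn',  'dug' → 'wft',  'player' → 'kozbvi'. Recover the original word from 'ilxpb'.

Each pair mirrors across the alphabet (g↔t, u↔f, m↔n): positions sum to 25. Each letter is replaced by its mirror in the alphabet: a↔z, b↔y, c↔x, and so on (the Atbash cipher).
Reversing it on ilxpb: i↔r, l↔o, x↔c, p↔k, b↔y.

rocky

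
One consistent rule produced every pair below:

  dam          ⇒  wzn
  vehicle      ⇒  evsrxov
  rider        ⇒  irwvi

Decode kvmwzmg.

Each pair mirrors across the alphabet (d↔w, a↔z, m↔n): positions sum to 25. This is the alphabet-reversal cipher (Atbash): a becomes z, b becomes y, etc.
Reversing it on kvmwzmg: k↔p, v↔e, m↔n, w↔d, z↔a, m↔n, g↔t.

pendant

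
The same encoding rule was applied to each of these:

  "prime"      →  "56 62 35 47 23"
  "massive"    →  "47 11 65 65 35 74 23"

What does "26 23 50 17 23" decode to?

p(#16)→56 and r(#18)→62: differences scale by 3, so n = 3·pos + 8. The formula is n = 3×(alphabet index, a=1) + 8.
Undoing it on 26 23 50 17 23: 26→(26−8)÷3=6=f, 23→(23−8)÷3=5=e, 50→(50−8)÷3=14=n, 17→(17−8)÷3=3=c, 23→(23−8)÷3=5=e.

fence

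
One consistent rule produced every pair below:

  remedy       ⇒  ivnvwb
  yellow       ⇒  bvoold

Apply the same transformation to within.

drgsrm

Each letter is replaced by its mirror in the alphabet: a↔z, b↔y, c↔x, and so on (the Atbash cipher).
For within: w↔d, i↔r, t↔g, h↔s, i↔r, n↔m.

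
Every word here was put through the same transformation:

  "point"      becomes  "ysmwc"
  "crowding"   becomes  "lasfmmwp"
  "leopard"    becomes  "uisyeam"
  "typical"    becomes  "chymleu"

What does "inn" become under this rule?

mww

The shift depends on letter class: consonant p→y is +9, but vowel o→s is +4. Two shifts are in play — +4 for a/e/i/o/u, +9 for every other letter.
Applying it to inn: i(vowel)+4=m, n(cons)+9=w, n(cons)+9=w.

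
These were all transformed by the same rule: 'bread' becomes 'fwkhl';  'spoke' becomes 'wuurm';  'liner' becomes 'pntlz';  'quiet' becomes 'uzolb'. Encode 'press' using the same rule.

twkza

In bread: b→f is +4, r→w is +5, e→k is +6, a→h is +7 — the shift increases by 1 each position. Letter i (0-indexed) is shifted by i+4, so successive shifts are 4, 5, 6, ….
On press: p+4=t, r+5=w, e+6=k, s+7=z, s+8=a.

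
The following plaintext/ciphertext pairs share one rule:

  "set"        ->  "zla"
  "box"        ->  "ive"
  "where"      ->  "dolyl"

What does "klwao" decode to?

depth

It's a constant shift of +7 (ROT7).
Undoing it on klwao: k−7=d, l−7=e, w−7=p, a−7=t, o−7=h.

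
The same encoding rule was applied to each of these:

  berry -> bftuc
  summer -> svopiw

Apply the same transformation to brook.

In berry: b→b is +0, e→f is +1, r→t is +2, r→u is +3 — the shift increases by 1 each position. The shift increases by 1 at each position, starting from +0: 0, 1, 2, ….
On brook: b+0=b, r+1=s, o+2=q, o+3=r, k+4=o.

bsqro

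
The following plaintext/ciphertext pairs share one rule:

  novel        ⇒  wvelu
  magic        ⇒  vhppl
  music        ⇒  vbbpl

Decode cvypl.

A repeating key of period 2 is used — shifts +9, +7 over and over.
Undoing it on cvypl: c−9=t, v−7=o, y−9=p, p−7=i, l−9=c.

topic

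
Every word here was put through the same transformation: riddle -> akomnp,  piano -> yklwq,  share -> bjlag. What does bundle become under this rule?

The shifts repeat in a cycle of length 3: positions 0,1,… shift by +9, +2, +11, then the pattern repeats.
Applying it to bundle: b+9=k, u+2=w, n+11=y, d+9=m, l+2=n, e+11=p.

kwymnp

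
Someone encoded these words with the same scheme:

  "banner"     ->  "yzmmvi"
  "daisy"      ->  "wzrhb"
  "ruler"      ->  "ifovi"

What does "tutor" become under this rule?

gfgli

This is the alphabet-reversal cipher (Atbash): a becomes z, b becomes y, etc.
Applying it to tutor: t↔g, u↔f, t↔g, o↔l, r↔i.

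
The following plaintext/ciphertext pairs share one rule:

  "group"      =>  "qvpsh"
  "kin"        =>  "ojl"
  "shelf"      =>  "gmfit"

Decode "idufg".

fetch

The output letters match the input read backwards, each shifted +1: group reversed is puorg. Read the word backwards and shift each letter +1.
Decoding idufg: shift back: i−1=h, d−1=c, u−1=t, f−1=e, g−1=f → hctef; then reverse → fetch.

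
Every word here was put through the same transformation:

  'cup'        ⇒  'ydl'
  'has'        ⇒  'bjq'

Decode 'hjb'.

say

The word is reversed, then every letter is shifted forward by 9.
Decoding hjb: shift back: h−9=y, j−9=a, b−9=s → yas; then reverse → say.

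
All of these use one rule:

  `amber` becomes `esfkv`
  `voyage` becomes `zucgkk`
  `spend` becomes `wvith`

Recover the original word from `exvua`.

Shifts by position in amber: pos 0: a→e (+4), pos 1: m→s (+6), pos 2: b→f (+4), pos 3: e→k (+6) — repeating every 2. The shifts repeat in a cycle of length 2: positions 0,1,… shift by +4, +6, then the pattern repeats.
Reversing it on exvua: e−4=a, x−6=r, v−4=r, u−6=o, a−4=w.

arrow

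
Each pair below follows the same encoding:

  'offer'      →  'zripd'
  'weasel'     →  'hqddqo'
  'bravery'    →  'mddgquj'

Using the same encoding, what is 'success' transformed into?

Shifts by position in offer: pos 0: o→z (+11), pos 1: f→r (+12), pos 2: f→i (+3), pos 3: e→p (+11), pos 4: r→d (+12) — repeating every 3. The shifts repeat in a cycle of length 3: positions 0,1,… shift by +11, +12, +3, then the pattern repeats.
For success: s+11=d, u+12=g, c+3=f, c+11=n, e+12=q, s+3=v, s+11=d.

dgfnqvd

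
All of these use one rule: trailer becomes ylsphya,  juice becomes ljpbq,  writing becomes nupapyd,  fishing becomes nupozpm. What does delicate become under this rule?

Two steps: reverse the string, then apply a Caesar shift of +7.
For delicate: reverse → etaciled; then shift: e+7=l, t+7=a, a+7=h, c+7=j, i+7=p, l+7=s, e+7=l, d+7=k.

lahjpslk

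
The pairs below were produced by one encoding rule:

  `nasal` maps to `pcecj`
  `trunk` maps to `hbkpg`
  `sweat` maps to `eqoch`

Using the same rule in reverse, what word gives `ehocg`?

steak

n(13)→p(15) and a(0)→c(2) fit y≡3x+2 (mod 26); the inverse of 3 mod 26 is 9. Each letter's alphabet position (a=0..z=25) is mapped through 3·x+2 mod 26 — an affine cipher.
Undoing it on ehocg: e(4)→9·(4−2)≡18=s; h(7)→9·(7−2)≡19=t; o(14)→9·(14−2)≡4=e; c(2)→9·(2−2)≡0=a; g(6)→9·(6−2)≡10=k (all mod 26).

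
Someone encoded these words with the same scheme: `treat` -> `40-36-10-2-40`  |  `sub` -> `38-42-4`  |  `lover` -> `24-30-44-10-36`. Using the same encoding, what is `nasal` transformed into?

28-2-38-2-24

t(#20)→40 and r(#18)→36: differences scale by 2, so n = 2·pos + 0. The formula is n = 2×(alphabet index, a=1).
On nasal: n=14→28, a=1→2, s=19→38, a=1→2, l=12→24.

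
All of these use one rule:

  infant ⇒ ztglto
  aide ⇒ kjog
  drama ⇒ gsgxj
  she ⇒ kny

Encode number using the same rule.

The output letters match the input read backwards, each shifted +6: infant reversed is tnafni. Read the word backwards and shift each letter +6.
Applying it to number: reverse → rebmun; then shift: r+6=x, e+6=k, b+6=h, m+6=s, u+6=a, n+6=t.

xkhsat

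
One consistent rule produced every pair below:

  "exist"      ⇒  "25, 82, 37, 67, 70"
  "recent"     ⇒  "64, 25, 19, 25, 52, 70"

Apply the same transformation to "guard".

The formula is n = 3×(alphabet index, a=1) + 10.
On guard: g=7→31, u=21→73, a=1→13, r=18→64, d=4→22.

31, 73, 13, 64, 22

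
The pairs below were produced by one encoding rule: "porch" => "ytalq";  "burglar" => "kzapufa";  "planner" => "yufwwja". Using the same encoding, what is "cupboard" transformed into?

The rule splits by letter class: vowels +5, consonants +9.
Applying it to cupboard: c(cons)+9=l, u(vowel)+5=z, p(cons)+9=y, b(cons)+9=k, o(vowel)+5=t, a(vowel)+5=f, r(cons)+9=a, d(cons)+9=m.

lzyktfam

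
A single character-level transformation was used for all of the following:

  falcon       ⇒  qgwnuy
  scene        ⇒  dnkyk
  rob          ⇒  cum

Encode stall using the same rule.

The rule splits by letter class: vowels +6, consonants +11.
On stall: s(cons)+11=d, t(cons)+11=e, a(vowel)+6=g, l(cons)+11=w, l(cons)+11=w.

degww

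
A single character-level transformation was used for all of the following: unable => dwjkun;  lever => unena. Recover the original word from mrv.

dim

Compare letters: u→d is +9, n→w is +9, a→j is +9 — a constant shift. It's a constant shift of +9 (ROT9).
Reversing it on mrv: m−9=d, r−9=i, v−9=m.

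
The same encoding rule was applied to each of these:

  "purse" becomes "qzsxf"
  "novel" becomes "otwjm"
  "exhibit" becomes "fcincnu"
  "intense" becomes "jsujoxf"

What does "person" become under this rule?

qjsxps

The shifts repeat in a cycle of length 2: positions 0,1,… shift by +1, +5, then the pattern repeats.
For person: p+1=q, e+5=j, r+1=s, s+5=x, o+1=p, n+5=s.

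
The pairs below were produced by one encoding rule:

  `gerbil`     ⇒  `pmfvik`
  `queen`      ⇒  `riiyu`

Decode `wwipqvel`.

harmless

The output letters match the input read backwards, each shifted +4: gerbil reversed is libreg. Two steps: reverse the string, then apply a Caesar shift of +4.
Reversing it on wwipqvel: shift back: w−4=s, w−4=s, i−4=e, p−4=l, q−4=m, v−4=r, e−4=a, l−4=h → sselmrah; then reverse → harmless.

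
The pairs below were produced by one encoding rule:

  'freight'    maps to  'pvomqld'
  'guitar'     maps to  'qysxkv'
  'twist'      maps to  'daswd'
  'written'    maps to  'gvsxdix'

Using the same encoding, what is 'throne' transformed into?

dlbsxi

Shifts by position in freight: pos 0: f→p (+10), pos 1: r→v (+4), pos 2: e→o (+10), pos 3: i→m (+4) — repeating every 2. The shifts repeat in a cycle of length 2: positions 0,1,… shift by +10, +4, then the pattern repeats.
For throne: t+10=d, h+4=l, r+10=b, o+4=s, n+10=x, e+4=i.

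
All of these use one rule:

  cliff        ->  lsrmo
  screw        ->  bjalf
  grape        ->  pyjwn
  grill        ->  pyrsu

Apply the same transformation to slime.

bsrtn

Shifts by position in cliff: pos 0: c→l (+9), pos 1: l→s (+7), pos 2: i→r (+9), pos 3: f→m (+7) — repeating every 2. A repeating key of period 2 is used — shifts +9, +7 over and over.
On slime: s+9=b, l+7=s, i+9=r, m+7=t, e+9=n.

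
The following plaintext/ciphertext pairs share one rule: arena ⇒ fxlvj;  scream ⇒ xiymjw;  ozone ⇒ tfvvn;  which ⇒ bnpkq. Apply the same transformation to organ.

txniw

In arena: a→f is +5, r→x is +6, e→l is +7, n→v is +8 — the shift increases by 1 each position. The shift increases by 1 at each position, starting from +5: 5, 6, 7, ….
On organ: o+5=t, r+6=x, g+7=n, a+8=i, n+9=w.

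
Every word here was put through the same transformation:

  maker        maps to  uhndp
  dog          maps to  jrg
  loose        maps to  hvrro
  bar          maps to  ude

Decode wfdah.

The output letters match the input read backwards, each shifted +3: maker reversed is rekam. Two steps: reverse the string, then apply a Caesar shift of +3.
Undoing it on wfdah: shift back: w−3=t, f−3=c, d−3=a, a−3=x, h−3=e → tcaxe; then reverse → exact.

exact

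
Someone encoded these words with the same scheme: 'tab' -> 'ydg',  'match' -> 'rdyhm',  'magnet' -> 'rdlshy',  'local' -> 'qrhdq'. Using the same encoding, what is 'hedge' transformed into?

mhilh

Two shifts are in play — +3 for a/e/i/o/u, +5 for every other letter.
On hedge: h(cons)+5=m, e(vowel)+3=h, d(cons)+5=i, g(cons)+5=l, e(vowel)+3=h.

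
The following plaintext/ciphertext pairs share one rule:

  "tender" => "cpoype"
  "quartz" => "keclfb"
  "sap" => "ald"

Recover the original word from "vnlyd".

snack

The output letters match the input read backwards, each shifted +11: tender reversed is rednet. Read the word backwards and shift each letter +11.
Undoing it on vnlyd: shift back: v−11=k, n−11=c, l−11=a, y−11=n, d−11=s → kcans; then reverse → snack.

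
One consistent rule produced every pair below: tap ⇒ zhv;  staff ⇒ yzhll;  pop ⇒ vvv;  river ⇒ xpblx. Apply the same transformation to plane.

vrhtl

The shift depends on letter class: consonant t→z is +6, but vowel a→h is +7. Vowels shift forward by 7 and consonants shift forward by 6.
For plane: p(cons)+6=v, l(cons)+6=r, a(vowel)+7=h, n(cons)+6=t, e(vowel)+7=l.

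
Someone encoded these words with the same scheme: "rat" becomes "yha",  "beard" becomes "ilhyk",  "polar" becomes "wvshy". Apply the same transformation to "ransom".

yhuzvt

Each letter is shifted forward by 7 in the alphabet (a Caesar shift of +7).
On ransom: r+7=y, a+7=h, n+7=u, s+7=z, o+7=v, m+7=t.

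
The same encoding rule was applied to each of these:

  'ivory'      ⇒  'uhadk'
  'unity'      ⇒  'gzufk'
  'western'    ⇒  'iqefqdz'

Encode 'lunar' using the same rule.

Every letter moves 12 places later in the alphabet, wrapping around z→a.
For lunar: l+12=x, u+12=g, n+12=z, a+12=m, r+12=d.

xgzmd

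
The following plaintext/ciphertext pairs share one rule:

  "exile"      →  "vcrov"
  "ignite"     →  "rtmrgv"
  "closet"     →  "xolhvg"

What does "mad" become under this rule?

Letters are reflected about the middle of the alphabet (position → 25−position): Atbash.
For mad: m↔n, a↔z, d↔w.

nzw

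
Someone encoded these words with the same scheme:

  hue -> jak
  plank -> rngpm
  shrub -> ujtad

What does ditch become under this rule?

The shift depends on letter class: consonant h→j is +2, but vowel u→a is +6. The rule splits by letter class: vowels +6, consonants +2.
Applying it to ditch: d(cons)+2=f, i(vowel)+6=o, t(cons)+2=v, c(cons)+2=e, h(cons)+2=j.

fovej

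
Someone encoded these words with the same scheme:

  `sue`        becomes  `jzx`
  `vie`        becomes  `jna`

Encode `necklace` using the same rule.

The output letters match the input read backwards, each shifted +5: sue reversed is eus. Two steps: reverse the string, then apply a Caesar shift of +5.
For necklace: reverse → ecalkcen; then shift: e+5=j, c+5=h, a+5=f, l+5=q, k+5=p, c+5=h, e+5=j, n+5=s.

jhfqphjs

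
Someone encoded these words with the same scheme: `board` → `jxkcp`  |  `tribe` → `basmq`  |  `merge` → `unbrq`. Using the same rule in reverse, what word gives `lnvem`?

delta

In board: b→j is +8, o→x is +9, a→k is +10, r→c is +11 — the shift increases by 1 each position. Letter i (0-indexed) is shifted by i+8, so successive shifts are 8, 9, 10, ….
Undoing it on lnvem: l−8=d, n−9=e, v−10=l, e−11=t, m−12=a.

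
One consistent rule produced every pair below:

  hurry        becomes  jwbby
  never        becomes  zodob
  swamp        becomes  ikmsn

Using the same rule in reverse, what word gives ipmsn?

Treating letters as 0–25, the rule is x ↦ 7x + 12 (mod 26).
Decoding ipmsn: i(8)→15·(8−12)≡18=s; p(15)→15·(15−12)≡19=t; m(12)→15·(12−12)≡0=a; s(18)→15·(18−12)≡12=m; n(13)→15·(13−12)≡15=p (all mod 26).

stamp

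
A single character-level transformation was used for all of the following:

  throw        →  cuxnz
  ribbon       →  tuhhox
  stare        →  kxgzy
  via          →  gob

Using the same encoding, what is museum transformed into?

The output letters match the input read backwards, each shifted +6: throw reversed is worht. Read the word backwards and shift each letter +6.
Applying it to museum: reverse → muesum; then shift: m+6=s, u+6=a, e+6=k, s+6=y, u+6=a, m+6=s.

sakyas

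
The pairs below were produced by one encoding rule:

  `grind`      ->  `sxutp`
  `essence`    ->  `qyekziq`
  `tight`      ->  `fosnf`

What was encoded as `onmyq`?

Shifts by position in grind: pos 0: g→s (+12), pos 1: r→x (+6), pos 2: i→u (+12), pos 3: n→t (+6) — repeating every 2. The shifts repeat in a cycle of length 2: positions 0,1,… shift by +12, +6, then the pattern repeats.
Undoing it on onmyq: o−12=c, n−6=h, m−12=a, y−6=s, q−12=e.

chase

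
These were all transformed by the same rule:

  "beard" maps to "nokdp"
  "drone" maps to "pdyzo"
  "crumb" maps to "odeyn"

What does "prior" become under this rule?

The shift depends on letter class: consonant b→n is +12, but vowel e→o is +10. Vowels shift forward by 10 and consonants shift forward by 12.
On prior: p(cons)+12=b, r(cons)+12=d, i(vowel)+10=s, o(vowel)+10=y, r(cons)+12=d.

bdsyd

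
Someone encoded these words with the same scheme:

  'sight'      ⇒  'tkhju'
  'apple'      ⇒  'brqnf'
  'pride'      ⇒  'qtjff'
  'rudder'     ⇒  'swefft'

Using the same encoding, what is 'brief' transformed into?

ctjgg

It's a Vigenère-style cipher with numeric key [1,2]: position i shifts by key[i mod 2].
Applying it to brief: b+1=c, r+2=t, i+1=j, e+2=g, f+1=g.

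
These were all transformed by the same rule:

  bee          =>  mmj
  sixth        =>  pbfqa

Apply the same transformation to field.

The output letters match the input read backwards, each shifted +8: bee reversed is eeb. Two steps: reverse the string, then apply a Caesar shift of +8.
On field: reverse → dleif; then shift: d+8=l, l+8=t, e+8=m, i+8=q, f+8=n.

ltmqn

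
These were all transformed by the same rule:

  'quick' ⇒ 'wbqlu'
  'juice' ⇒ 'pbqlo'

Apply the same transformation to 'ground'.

In quick: q→w is +6, u→b is +7, i→q is +8, c→l is +9 — the shift increases by 1 each position. The shift increases by 1 at each position, starting from +6: 6, 7, 8, ….
For ground: g+6=m, r+7=y, o+8=w, u+9=d, n+10=x, d+11=o.

mywdxo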